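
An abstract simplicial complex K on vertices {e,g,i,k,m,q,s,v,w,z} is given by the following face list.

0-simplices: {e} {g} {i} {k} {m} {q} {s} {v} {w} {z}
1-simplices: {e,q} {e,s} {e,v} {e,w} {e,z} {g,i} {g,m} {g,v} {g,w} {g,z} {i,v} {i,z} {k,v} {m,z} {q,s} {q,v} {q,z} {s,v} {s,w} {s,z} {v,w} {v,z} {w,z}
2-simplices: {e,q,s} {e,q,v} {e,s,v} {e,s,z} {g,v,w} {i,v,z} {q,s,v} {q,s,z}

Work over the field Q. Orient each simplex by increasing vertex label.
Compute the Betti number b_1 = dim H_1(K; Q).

n_0=10 n_1=23 n_2=8  [Q]
∂1: piv[eq,es,ev,ew,ez,gi,gm,gv,kv] rk=9  ker:gw,gz,iv,iz,mz,qs,qv,qz,sv,sw,sz,vw,vz,wz
∂2: piv[eqs,eqv,esv,esz,gvw,ivz,qsz] rk=7  ker:qsv
b_1=(23−9)−7=7

b_1=7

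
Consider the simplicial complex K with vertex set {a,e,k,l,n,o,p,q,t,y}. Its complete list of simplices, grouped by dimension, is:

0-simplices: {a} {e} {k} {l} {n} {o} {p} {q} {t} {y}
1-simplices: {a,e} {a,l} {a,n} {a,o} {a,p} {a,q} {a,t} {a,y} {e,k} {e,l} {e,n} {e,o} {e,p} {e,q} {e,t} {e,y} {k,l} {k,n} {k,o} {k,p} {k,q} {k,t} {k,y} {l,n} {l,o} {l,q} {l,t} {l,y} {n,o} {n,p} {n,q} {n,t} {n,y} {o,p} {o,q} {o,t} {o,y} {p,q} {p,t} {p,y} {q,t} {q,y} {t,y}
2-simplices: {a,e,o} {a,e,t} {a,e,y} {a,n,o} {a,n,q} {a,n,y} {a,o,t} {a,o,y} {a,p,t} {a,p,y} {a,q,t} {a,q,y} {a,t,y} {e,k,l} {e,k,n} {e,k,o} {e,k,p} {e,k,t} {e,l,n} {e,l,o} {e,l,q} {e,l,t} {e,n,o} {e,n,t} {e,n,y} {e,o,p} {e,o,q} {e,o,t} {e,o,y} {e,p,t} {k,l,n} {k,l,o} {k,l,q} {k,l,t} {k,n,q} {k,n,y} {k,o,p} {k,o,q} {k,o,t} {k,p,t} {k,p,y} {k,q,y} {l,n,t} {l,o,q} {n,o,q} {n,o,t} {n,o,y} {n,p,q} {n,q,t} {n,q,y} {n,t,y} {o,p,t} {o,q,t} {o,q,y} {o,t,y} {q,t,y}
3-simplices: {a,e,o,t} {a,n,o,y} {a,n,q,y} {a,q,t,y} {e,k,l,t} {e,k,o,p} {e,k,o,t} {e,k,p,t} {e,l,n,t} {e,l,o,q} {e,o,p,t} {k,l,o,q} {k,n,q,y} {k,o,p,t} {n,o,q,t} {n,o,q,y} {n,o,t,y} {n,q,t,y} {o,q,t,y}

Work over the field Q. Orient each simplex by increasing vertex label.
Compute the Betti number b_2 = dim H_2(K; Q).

b_2=8

n_0=10 n_1=43 n_2=56 n_3=19  [Q]
∂1: piv[ae,al,an,ao,ap,aq,at,ay,ek] rk=9  ker:el,en,eo,ep,eq,et,ey,kl,kn,ko,kp,kq,kt,ky,ln,lo,lq,lt,ly,no,np,nq,nt,ny,op,oq,ot,oy,pq,pt,py,qt,qy,ty
∂2: piv[aeo,aet,aey,ano,anq,any,aot,aoy,apt,apy,aqt,aqy,aty,ekl,ekn,eko,ekp,ekt,eln,elo,elq,elt,eno,ent,eop,eoq,ept,klq,knq,kny,npq] rk=31  ker:eny,eot,eoy,kln,klo,klt,kop,koq,kot,kpt,kpy,kqy,lnt,loq,noq,not,noy,nqt,nqy,nty,opt,oqt,oqy,oty,qty
∂3: piv[aeot,anoy,anqy,aqty,eklt,ekop,ekot,ekpt,elnt,eloq,eopt,kloq,knqy,noqt,noqy,noty,nqty] rk=17  ker:kopt,oqty
b_2=(56−31)−17=8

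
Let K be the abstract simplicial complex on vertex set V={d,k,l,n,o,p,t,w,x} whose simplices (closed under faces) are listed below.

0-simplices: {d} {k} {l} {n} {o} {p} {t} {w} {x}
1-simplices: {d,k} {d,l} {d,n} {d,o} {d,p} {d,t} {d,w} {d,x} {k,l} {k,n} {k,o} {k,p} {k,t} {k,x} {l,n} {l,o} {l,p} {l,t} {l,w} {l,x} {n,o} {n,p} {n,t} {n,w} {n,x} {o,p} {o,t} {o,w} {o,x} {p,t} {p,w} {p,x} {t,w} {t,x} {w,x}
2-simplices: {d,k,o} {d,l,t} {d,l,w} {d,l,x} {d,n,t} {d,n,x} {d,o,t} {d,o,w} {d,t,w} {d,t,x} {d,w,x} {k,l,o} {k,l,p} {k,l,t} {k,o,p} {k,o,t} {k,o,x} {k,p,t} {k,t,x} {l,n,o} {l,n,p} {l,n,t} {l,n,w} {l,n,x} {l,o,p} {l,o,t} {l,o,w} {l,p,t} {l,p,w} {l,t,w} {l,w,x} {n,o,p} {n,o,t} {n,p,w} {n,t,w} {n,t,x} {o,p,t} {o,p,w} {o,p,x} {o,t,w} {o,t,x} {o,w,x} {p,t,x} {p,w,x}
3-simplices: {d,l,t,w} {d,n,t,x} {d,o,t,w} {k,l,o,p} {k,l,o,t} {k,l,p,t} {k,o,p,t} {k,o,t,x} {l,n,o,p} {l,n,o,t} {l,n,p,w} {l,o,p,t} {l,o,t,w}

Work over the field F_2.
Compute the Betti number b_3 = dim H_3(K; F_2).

n_0=9 n_1=35 n_2=44 n_3=13  [Z2]
∂1: piv[dk,dl,dn,do,dp,dt,dw,dx] rk=8  ker:kl,kn,ko,kp,kt,kx,ln,lo,lp,lt,lw,lx,no,np,nt,nw,nx,op,ot,ow,ox,pt,pw,px,tw,tx,wx
∂2: piv[dko,dlt,dlw,dlx,dnt,dnx,dot,dow,dtw,dtx,dwx,klo,klp,klt,kop,kot,kox,kpt,ktx,lno,lnp,lnt,lnw,lpw,opx] rk=25  ker:lnx,lop,lot,low,lpt,ltw,lwx,nop,not,npw,ntw,ntx,opt,opw,otw,otx,owx,ptx,pwx
∂3: piv[dltw,dntx,dotw,klop,klot,klpt,kopt,kotx,lnop,lnot,lnpw,lotw] rk=12  ker:lopt
b_3=(13−12)−0=1

b_3=1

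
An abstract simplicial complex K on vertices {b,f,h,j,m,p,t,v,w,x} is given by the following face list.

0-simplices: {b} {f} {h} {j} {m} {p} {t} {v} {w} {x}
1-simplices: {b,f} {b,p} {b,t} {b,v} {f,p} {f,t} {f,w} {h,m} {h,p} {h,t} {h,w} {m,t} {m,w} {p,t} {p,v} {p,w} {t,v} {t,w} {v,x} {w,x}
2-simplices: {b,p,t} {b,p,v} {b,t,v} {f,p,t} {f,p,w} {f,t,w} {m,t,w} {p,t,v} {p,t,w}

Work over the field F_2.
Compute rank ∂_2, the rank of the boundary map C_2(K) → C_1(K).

rank∂_2=7

n_0=10 n_1=20 n_2=9  [Z2]
∂1: piv[bf,bp,bt,bv,fw,hm,hp,vx] rk=8  ker:fp,ft,ht,hw,mt,mw,pt,pv,pw,tv,tw,wx
∂2: piv[bpt,bpv,btv,fpt,fpw,ftw,mtw] rk=7  ker:ptv,ptw
rk∂_2=7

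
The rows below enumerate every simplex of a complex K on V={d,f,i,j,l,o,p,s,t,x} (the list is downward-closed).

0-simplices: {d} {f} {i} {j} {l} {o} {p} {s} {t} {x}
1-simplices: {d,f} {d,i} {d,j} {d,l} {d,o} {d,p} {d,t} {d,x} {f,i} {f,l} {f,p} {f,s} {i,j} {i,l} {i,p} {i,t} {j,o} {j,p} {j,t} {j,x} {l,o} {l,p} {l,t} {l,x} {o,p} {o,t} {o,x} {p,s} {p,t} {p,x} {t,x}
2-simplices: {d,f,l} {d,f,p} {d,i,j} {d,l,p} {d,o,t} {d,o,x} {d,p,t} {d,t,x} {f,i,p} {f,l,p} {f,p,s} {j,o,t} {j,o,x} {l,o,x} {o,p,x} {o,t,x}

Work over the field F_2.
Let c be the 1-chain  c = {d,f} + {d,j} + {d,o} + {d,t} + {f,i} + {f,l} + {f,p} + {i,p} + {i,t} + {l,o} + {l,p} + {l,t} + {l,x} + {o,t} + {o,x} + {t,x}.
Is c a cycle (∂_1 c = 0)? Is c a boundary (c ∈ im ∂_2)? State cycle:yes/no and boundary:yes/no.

n_0=10 n_1=31 n_2=16  [Z2]
∂1: piv[df,di,dj,dl,do,dp,dt,dx,fs] rk=9  ker:fi,fl,fp,ij,il,ip,it,jo,jp,jt,jx,lo,lp,lt,lx,op,ot,ox,ps,pt,px,tx
∂2: piv[dfl,dfp,dij,dlp,dot,dox,dpt,dtx,fip,fps,jot,jox,lox,opx] rk=14  ker:flp,otx
∂1c = {i} + {j} + {l} + {p} + {t} + {x}

cycle:no boundary:no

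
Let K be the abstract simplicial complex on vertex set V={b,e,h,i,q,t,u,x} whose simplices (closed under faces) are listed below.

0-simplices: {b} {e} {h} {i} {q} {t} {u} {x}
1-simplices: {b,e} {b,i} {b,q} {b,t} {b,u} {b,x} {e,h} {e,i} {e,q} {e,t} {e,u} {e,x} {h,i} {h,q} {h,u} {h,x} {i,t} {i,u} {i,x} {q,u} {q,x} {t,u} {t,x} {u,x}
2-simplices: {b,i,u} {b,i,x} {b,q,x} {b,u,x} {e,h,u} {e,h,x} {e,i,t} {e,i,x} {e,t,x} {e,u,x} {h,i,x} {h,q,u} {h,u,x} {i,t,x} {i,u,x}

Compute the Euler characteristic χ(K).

χ(K)=-1

n_0=8 n_1=24 n_2=15
χ=+8−24+15=-1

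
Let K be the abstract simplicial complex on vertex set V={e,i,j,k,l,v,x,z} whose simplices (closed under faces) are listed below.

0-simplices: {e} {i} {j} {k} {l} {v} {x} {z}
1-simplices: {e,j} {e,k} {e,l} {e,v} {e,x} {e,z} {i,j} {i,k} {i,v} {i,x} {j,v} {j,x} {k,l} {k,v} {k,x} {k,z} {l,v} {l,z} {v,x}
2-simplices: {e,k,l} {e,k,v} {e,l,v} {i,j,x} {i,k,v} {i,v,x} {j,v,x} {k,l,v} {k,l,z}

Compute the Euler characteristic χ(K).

n_0=8 n_1=19 n_2=9
χ=+8−19+9=-2

χ(K)=-2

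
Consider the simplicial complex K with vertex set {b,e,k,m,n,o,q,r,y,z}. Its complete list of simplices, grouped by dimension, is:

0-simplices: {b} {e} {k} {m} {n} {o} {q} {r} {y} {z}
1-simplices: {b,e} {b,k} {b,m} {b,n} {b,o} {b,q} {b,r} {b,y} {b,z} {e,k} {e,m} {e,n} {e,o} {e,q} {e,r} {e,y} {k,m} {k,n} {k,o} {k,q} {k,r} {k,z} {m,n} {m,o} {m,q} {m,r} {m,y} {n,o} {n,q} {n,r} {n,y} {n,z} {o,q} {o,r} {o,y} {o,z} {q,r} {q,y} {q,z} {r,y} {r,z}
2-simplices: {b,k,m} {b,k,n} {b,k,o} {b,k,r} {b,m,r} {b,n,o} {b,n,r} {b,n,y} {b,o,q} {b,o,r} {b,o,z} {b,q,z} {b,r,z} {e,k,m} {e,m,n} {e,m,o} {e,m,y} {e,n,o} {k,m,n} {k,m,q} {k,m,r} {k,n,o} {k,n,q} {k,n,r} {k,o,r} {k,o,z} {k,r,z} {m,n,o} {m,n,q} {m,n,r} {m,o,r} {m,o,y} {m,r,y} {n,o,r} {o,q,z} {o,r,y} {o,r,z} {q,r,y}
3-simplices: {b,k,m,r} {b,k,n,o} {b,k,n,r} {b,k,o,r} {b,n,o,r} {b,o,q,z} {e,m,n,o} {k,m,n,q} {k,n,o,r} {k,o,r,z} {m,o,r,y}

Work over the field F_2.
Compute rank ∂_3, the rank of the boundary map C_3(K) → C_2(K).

rank∂_3=10

n_0=10 n_1=41 n_2=38 n_3=11  [Z2]
∂1: piv[be,bk,bm,bn,bo,bq,br,by,bz] rk=9  ker:ek,em,en,eo,eq,er,ey,km,kn,ko,kq,kr,kz,mn,mo,mq,mr,my,no,nq,nr,ny,nz,oq,or,oy,oz,qr,qy,qz,ry,rz
∂2: piv[bkm,bkn,bko,bkr,bmr,bno,bnr,bny,boq,bor,boz,bqz,brz,ekm,emn,emo,emy,eno,kmn,kmq,knq,koz,moy,mry,qry] rk=25  ker:kmr,kno,knr,kor,krz,mno,mnq,mnr,mor,nor,oqz,ory,orz
∂3: piv[bkmr,bkno,bknr,bkor,bnor,boqz,emno,kmnq,korz,mory] rk=10  ker:knor
rk∂_3=10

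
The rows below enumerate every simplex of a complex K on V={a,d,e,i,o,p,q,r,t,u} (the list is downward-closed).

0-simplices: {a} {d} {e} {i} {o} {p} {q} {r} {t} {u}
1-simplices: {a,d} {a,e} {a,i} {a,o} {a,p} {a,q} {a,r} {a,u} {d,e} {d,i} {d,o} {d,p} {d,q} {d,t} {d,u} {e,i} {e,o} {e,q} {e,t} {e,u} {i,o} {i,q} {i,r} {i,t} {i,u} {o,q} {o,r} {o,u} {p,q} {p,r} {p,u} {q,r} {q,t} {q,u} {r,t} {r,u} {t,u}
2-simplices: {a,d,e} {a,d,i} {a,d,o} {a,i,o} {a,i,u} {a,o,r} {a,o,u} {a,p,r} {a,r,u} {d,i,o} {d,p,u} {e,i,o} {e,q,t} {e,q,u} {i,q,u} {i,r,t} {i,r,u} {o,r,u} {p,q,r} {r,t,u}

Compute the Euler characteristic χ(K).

n_0=10 n_1=37 n_2=20
χ=+10−37+20=-7

χ(K)=-7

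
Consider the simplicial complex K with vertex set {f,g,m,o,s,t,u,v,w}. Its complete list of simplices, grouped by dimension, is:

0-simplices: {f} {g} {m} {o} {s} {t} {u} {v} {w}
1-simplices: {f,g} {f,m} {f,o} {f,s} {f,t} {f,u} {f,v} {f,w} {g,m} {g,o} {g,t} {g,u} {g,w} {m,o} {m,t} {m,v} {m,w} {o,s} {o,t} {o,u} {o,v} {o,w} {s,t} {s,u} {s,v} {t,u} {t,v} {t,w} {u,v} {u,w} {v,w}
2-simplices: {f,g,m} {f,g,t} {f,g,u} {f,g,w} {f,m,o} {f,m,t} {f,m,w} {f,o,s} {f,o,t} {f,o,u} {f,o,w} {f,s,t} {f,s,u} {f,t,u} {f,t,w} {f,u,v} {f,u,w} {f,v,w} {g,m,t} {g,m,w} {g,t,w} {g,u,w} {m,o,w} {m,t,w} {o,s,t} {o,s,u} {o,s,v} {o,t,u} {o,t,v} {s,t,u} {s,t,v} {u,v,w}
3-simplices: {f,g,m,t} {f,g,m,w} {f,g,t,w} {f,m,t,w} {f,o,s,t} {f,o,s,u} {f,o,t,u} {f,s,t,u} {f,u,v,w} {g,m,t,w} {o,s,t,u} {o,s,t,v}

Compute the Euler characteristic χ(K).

n_0=9 n_1=31 n_2=32 n_3=12
χ=+9−31+32−12=-2

χ(K)=-2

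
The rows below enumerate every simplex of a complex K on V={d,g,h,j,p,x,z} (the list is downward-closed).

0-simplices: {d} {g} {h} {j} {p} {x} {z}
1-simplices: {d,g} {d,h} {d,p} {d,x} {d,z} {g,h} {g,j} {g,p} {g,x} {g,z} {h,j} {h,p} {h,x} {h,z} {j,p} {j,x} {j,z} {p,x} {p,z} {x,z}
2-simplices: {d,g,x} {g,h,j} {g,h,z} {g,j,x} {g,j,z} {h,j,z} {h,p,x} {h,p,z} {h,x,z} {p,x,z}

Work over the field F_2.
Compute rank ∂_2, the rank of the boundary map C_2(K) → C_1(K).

rank∂_2=8

n_0=7 n_1=20 n_2=10  [Z2]
∂1: piv[dg,dh,dp,dx,dz,gj] rk=6  ker:gh,gp,gx,gz,hj,hp,hx,hz,jp,jx,jz,px,pz,xz
∂2: piv[dgx,ghj,ghz,gjx,gjz,hpx,hpz,hxz] rk=8  ker:hjz,pxz
rk∂_2=8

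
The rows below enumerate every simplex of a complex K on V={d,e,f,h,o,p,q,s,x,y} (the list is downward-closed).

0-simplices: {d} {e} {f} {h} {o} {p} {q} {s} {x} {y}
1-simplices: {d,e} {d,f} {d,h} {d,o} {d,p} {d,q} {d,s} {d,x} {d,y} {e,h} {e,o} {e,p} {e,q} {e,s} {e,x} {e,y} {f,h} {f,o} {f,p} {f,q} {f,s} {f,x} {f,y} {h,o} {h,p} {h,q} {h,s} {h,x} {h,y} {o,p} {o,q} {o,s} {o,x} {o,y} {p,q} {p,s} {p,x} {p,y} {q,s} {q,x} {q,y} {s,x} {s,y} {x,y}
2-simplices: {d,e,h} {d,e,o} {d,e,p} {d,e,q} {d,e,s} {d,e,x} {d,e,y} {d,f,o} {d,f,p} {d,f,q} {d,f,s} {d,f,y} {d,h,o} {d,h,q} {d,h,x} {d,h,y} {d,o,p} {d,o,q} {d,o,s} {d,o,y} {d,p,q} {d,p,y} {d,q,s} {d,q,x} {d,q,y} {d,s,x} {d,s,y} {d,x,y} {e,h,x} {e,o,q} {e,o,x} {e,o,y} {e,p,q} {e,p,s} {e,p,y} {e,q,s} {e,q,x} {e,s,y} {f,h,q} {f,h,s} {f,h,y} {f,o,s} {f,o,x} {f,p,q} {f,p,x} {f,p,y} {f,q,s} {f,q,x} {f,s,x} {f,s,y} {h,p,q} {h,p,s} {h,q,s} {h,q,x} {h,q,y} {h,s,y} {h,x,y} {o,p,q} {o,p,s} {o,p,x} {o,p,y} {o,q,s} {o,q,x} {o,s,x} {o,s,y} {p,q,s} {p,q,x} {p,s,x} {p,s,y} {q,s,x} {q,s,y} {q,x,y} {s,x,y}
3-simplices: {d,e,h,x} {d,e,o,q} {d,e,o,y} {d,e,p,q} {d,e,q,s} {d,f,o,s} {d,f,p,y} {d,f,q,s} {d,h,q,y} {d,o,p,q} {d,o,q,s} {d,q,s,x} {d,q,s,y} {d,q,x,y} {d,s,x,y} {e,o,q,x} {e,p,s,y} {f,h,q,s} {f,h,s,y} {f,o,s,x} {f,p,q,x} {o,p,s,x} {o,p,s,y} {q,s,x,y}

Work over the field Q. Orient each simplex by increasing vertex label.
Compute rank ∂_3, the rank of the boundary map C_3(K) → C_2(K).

rank∂_3=23

n_0=10 n_1=44 n_2=73 n_3=24  [Q]
∂1: piv[de,df,dh,do,dp,dq,ds,dx,dy] rk=9  ker:eh,eo,ep,eq,es,ex,ey,fh,fo,fp,fq,fs,fx,fy,ho,hp,hq,hs,hx,hy,op,oq,os,ox,oy,pq,ps,px,py,qs,qx,qy,sx,sy,xy
∂2: piv[deh,deo,dep,deq,des,dex,dey,dfo,dfp,dfq,dfs,dfy,dho,dhq,dhx,dhy,dop,doq,dos,doy,dpq,dpy,dqs,dqx,dqy,dsx,dsy,dxy,eox,eps,fhq,fhs,fox,fpx,hpq] rk=35  ker:ehx,eoq,eoy,epq,epy,eqs,eqx,esy,fhy,fos,fpq,fpy,fqs,fqx,fsx,fsy,hps,hqs,hqx,hqy,hsy,hxy,opq,ops,opx,opy,oqs,oqx,osx,osy,pqs,pqx,psx,psy,qsx,qsy,qxy,sxy
∂3: piv[dehx,deoq,deoy,depq,deqs,dfos,dfpy,dfqs,dhqy,dopq,doqs,dqsx,dqsy,dqxy,dsxy,eoqx,epsy,fhqs,fhsy,fosx,fpqx,opsx,opsy] rk=23  ker:qsxy
rk∂_3=23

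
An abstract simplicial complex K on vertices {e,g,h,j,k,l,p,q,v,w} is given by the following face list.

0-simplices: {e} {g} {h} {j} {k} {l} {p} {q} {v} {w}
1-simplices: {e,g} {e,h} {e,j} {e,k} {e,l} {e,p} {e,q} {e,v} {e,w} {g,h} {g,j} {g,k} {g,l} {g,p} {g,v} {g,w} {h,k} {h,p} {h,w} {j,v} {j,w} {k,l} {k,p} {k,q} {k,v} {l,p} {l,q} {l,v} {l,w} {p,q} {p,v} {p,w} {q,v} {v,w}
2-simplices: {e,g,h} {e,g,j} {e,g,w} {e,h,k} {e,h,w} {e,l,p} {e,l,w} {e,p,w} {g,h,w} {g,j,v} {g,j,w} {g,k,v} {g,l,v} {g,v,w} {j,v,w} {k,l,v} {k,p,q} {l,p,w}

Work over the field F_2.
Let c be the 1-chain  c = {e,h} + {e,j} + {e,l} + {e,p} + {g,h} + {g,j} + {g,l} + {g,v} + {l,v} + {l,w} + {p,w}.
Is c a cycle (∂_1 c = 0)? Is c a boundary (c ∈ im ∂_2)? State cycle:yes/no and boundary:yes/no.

cycle:yes boundary:yes

n_0=10 n_1=34 n_2=18  [Z2]
∂1: piv[eg,eh,ej,ek,el,ep,eq,ev,ew] rk=9  ker:gh,gj,gk,gl,gp,gv,gw,hk,hp,hw,jv,jw,kl,kp,kq,kv,lp,lq,lv,lw,pq,pv,pw,qv,vw
∂2: piv[egh,egj,egw,ehk,ehw,elp,elw,epw,gjv,gjw,gkv,glv,gvw,klv,kpq] rk=15  ker:ghw,jvw,lpw
∂1c = 0
c vs im∂2: reduces to 0 ⇒ boundary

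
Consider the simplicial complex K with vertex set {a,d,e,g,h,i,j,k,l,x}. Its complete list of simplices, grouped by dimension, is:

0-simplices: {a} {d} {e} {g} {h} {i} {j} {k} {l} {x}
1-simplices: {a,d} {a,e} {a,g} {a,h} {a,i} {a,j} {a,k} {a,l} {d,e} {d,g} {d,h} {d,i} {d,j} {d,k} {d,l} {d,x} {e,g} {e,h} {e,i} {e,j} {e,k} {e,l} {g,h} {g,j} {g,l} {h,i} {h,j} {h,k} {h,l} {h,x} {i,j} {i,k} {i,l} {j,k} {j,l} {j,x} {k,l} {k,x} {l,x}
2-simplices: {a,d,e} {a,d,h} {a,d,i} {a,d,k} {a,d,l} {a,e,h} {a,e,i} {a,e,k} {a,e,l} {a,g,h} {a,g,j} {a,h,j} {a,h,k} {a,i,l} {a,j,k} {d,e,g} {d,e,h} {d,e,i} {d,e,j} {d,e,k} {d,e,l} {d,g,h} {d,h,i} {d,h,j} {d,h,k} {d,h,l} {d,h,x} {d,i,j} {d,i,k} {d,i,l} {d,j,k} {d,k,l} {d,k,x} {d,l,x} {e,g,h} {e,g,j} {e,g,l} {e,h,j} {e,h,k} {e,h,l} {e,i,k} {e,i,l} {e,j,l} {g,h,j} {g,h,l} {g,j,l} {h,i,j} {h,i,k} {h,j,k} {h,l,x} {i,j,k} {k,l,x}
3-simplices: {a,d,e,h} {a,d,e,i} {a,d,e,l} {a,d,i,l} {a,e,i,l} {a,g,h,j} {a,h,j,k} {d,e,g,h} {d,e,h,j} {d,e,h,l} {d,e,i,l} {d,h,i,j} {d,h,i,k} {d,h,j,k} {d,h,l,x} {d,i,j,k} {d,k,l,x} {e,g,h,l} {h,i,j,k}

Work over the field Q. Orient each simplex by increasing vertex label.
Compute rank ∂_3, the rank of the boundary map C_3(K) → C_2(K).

n_0=10 n_1=39 n_2=52 n_3=19  [Q]
∂1: piv[ad,ae,ag,ah,ai,aj,ak,al,dx] rk=9  ker:de,dg,dh,di,dj,dk,dl,eg,eh,ei,ej,ek,el,gh,gj,gl,hi,hj,hk,hl,hx,ij,ik,il,jk,jl,jx,kl,kx,lx
∂2: piv[ade,adh,adi,adk,adl,aeh,aei,aek,ael,agh,agj,ahj,ahk,ail,ajk,deg,dej,dgh,dhi,dhj,dhl,dhx,dij,dik,dkl,dkx,dlx,egl,ejl] rk=29  ker:deh,dei,dek,del,dhk,dil,djk,egh,egj,ehj,ehk,ehl,eik,eil,ghj,ghl,gjl,hij,hik,hjk,hlx,ijk,klx
∂3: piv[adeh,adei,adel,adil,aeil,aghj,ahjk,degh,dehj,dehl,dhij,dhik,dhjk,dhlx,dijk,dklx,eghl] rk=17  ker:deil,hijk
rk∂_3=17

rank∂_3=17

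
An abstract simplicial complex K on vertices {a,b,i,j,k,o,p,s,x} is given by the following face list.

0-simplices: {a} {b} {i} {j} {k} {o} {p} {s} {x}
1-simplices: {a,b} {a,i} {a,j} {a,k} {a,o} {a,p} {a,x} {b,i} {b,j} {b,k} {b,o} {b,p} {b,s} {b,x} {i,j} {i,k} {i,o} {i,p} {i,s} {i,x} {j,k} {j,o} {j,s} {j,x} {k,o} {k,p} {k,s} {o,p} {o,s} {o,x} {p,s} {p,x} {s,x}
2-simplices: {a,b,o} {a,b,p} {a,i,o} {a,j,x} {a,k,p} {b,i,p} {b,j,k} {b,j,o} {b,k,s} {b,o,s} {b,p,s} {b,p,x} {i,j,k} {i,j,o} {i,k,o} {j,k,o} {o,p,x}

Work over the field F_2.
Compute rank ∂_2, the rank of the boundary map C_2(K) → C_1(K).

n_0=9 n_1=33 n_2=17  [Z2]
∂1: piv[ab,ai,aj,ak,ao,ap,ax,bs] rk=8  ker:bi,bj,bk,bo,bp,bx,ij,ik,io,ip,is,ix,jk,jo,js,jx,ko,kp,ks,op,os,ox,ps,px,sx
∂2: piv[abo,abp,aio,ajx,akp,bip,bjk,bjo,bks,bos,bps,bpx,ijk,ijo,iko,opx] rk=16  ker:jko
rk∂_2=16

rank∂_2=16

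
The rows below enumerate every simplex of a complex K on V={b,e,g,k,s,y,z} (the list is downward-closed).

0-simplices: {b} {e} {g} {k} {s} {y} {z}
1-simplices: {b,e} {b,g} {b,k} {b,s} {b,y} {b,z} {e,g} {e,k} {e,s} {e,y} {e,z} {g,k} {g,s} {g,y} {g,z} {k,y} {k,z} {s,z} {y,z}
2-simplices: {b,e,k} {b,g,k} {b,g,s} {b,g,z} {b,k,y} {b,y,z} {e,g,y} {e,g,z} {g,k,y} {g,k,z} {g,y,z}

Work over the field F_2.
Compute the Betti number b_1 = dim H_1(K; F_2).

b_1=3

n_0=7 n_1=19 n_2=11  [Z2]
∂1: piv[be,bg,bk,bs,by,bz] rk=6  ker:eg,ek,es,ey,ez,gk,gs,gy,gz,ky,kz,sz,yz
∂2: piv[bek,bgk,bgs,bgz,bky,byz,egy,egz,gky,gkz] rk=10  ker:gyz
b_1=(19−6)−10=3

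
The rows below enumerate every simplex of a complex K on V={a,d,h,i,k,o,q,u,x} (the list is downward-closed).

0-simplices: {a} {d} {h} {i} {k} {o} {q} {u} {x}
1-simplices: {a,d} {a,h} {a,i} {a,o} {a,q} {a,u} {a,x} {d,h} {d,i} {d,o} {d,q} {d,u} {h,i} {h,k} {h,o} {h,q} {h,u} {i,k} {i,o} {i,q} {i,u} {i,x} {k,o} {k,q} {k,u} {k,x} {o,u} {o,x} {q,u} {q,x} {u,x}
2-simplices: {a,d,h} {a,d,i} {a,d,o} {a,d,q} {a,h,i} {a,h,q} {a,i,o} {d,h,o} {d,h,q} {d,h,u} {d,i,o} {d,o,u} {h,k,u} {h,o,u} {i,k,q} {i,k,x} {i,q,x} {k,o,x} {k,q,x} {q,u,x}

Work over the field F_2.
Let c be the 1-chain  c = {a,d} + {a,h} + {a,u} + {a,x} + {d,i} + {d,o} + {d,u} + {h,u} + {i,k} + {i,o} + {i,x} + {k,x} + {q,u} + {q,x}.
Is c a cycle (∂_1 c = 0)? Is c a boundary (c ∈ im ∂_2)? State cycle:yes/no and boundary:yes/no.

cycle:yes boundary:no

n_0=9 n_1=31 n_2=20  [Z2]
∂1: piv[ad,ah,ai,ao,aq,au,ax,hk] rk=8  ker:dh,di,do,dq,du,hi,ho,hq,hu,ik,io,iq,iu,ix,ko,kq,ku,kx,ou,ox,qu,qx,ux
∂2: piv[adh,adi,ado,adq,ahi,ahq,aio,dho,dhu,dou,hku,ikq,ikx,iqx,kox,qux] rk=16  ker:dhq,dio,hou,kqx
∂1c = 0
c vs im∂2: residual ≠ 0 ⇒ not boundary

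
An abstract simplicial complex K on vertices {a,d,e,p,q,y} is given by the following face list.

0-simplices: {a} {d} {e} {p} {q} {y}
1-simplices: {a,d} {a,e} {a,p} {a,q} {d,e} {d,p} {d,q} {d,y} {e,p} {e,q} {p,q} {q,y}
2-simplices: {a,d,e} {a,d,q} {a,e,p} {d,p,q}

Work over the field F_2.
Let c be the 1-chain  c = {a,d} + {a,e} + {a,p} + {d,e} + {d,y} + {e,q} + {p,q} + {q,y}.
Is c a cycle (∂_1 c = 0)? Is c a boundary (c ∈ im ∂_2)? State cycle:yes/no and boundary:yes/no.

cycle:no boundary:no

n_0=6 n_1=12 n_2=4  [Z2]
∂1: piv[ad,ae,ap,aq,dy] rk=5  ker:de,dp,dq,ep,eq,pq,qy
∂2: piv[ade,adq,aep,dpq] rk=4
∂1c = {a} + {d} + {e} + {q}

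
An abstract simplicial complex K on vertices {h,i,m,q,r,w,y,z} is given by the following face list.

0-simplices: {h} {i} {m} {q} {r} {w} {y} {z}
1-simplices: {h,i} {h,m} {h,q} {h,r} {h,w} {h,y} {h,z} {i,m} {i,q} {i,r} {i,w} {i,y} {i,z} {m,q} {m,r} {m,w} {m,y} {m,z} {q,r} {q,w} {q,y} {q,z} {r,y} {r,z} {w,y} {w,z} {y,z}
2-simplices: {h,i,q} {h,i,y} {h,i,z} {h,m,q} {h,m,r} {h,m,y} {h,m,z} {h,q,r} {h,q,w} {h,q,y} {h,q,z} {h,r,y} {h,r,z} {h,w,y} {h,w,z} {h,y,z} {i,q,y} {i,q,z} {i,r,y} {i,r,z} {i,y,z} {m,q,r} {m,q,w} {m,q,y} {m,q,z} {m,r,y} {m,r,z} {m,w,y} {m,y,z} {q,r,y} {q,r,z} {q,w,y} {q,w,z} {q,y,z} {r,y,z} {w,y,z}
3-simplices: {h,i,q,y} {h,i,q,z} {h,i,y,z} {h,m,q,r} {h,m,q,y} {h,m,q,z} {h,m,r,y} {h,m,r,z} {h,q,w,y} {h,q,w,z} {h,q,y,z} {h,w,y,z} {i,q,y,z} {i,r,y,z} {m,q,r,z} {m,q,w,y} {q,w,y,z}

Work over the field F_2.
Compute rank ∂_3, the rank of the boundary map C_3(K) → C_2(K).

rank∂_3=15

n_0=8 n_1=27 n_2=36 n_3=17  [Z2]
∂1: piv[hi,hm,hq,hr,hw,hy,hz] rk=7  ker:im,iq,ir,iw,iy,iz,mq,mr,mw,my,mz,qr,qw,qy,qz,ry,rz,wy,wz,yz
∂2: piv[hiq,hiy,hiz,hmq,hmr,hmy,hmz,hqr,hqw,hqy,hqz,hry,hrz,hwy,hwz,hyz,iry,mqw] rk=18  ker:iqy,iqz,irz,iyz,mqr,mqy,mqz,mry,mrz,mwy,myz,qry,qrz,qwy,qwz,qyz,ryz,wyz
∂3: piv[hiqy,hiqz,hiyz,hmqr,hmqy,hmqz,hmry,hmrz,hqwy,hqwz,hqyz,hwyz,iryz,mqrz,mqwy] rk=15  ker:iqyz,qwyz
rk∂_3=15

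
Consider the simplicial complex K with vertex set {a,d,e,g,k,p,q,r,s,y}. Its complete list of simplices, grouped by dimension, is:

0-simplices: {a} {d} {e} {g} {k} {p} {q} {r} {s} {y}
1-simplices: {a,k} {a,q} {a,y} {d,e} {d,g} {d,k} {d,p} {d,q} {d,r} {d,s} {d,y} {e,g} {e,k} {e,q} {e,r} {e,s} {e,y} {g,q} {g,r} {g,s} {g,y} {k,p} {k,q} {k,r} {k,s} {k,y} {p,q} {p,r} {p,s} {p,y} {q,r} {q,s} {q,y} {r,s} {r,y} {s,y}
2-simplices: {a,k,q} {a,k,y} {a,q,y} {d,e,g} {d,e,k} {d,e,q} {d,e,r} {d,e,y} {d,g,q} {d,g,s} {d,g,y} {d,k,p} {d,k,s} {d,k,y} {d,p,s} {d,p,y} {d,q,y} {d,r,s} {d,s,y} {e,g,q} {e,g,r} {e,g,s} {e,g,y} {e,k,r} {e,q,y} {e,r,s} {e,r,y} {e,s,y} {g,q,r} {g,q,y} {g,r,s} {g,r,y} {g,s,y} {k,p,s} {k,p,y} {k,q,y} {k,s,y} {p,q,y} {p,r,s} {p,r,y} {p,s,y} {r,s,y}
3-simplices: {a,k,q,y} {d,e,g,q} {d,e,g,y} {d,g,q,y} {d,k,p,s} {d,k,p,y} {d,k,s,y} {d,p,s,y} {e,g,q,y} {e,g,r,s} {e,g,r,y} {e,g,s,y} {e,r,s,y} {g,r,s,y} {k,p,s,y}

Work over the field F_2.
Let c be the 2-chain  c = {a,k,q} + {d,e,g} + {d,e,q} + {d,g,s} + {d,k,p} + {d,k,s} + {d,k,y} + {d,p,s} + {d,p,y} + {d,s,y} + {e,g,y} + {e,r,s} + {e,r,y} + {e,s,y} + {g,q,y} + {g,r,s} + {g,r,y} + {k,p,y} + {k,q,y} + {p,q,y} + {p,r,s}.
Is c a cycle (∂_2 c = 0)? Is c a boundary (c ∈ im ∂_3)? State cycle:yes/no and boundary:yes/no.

cycle:no boundary:no

n_0=10 n_1=36 n_2=42 n_3=15  [Z2]
∂1: piv[ak,aq,ay,de,dg,dk,dp,dr,ds] rk=9  ker:dq,dy,eg,ek,eq,er,es,ey,gq,gr,gs,gy,kp,kq,kr,ks,ky,pq,pr,ps,py,qr,qs,qy,rs,ry,sy
∂2: piv[akq,aky,aqy,deg,dek,deq,der,dey,dgq,dgs,dgy,dkp,dks,dky,dps,dpy,dqy,drs,dsy,egr,egs,ekr,ery,gqr,pqy,prs] rk=26  ker:egq,egy,eqy,ers,esy,gqy,grs,gry,gsy,kps,kpy,kqy,ksy,pry,psy,rsy
∂3: piv[akqy,degq,degy,dgqy,dkps,dkpy,dksy,dpsy,egqy,egrs,egry,egsy,ersy] rk=13  ker:grsy,kpsy
∂2c = {a,k} + {a,q} + {d,k} + {d,p} + {d,q} + {d,y} + {e,q} + {e,y} + {g,q} + {g,y} + {k,s} + {k,y} + {p,q} + {p,r} + {p,y} + {q,y} + {r,s}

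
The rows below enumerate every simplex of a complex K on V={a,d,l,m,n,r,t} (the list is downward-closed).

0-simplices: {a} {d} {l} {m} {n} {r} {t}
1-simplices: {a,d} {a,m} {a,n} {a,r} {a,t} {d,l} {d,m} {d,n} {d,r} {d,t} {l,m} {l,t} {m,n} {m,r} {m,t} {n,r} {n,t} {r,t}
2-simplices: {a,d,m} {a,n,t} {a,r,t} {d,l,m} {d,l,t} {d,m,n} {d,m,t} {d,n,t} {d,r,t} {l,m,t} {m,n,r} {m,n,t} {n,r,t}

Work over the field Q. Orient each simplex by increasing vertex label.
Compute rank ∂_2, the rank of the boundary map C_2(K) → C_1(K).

n_0=7 n_1=18 n_2=13  [Q]
∂1: piv[ad,am,an,ar,at,dl] rk=6  ker:dm,dn,dr,dt,lm,lt,mn,mr,mt,nr,nt,rt
∂2: piv[adm,ant,art,dlm,dlt,dmn,dmt,dnt,drt,mnr,nrt] rk=11  ker:lmt,mnt
rk∂_2=11

rank∂_2=11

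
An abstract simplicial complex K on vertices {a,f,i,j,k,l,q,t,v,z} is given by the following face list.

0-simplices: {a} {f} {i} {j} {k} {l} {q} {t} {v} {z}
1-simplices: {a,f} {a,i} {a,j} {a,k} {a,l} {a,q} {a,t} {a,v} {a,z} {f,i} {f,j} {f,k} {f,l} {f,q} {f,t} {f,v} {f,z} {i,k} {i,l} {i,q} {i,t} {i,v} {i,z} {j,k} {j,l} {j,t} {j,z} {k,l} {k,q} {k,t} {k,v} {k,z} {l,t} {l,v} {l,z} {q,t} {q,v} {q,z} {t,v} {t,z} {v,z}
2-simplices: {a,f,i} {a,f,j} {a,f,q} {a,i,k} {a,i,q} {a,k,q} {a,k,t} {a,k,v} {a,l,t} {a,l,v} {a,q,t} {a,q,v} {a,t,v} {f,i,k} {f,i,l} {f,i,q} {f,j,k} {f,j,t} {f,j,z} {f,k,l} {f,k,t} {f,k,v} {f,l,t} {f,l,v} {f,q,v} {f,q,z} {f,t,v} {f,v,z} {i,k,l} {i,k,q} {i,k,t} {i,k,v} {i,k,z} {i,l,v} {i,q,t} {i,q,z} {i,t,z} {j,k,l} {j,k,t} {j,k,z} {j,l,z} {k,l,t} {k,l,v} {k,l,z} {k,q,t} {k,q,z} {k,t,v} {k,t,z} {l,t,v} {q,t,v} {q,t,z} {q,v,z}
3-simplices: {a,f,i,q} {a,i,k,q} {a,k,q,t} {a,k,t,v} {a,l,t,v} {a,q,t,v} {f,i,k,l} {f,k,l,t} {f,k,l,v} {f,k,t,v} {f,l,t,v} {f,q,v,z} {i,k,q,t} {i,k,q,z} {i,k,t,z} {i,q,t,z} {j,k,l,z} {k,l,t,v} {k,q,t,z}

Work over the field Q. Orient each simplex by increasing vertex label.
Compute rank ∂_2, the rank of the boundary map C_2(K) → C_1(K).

n_0=10 n_1=41 n_2=52 n_3=19  [Q]
∂1: piv[af,ai,aj,ak,al,aq,at,av,az] rk=9  ker:fi,fj,fk,fl,fq,ft,fv,fz,ik,il,iq,it,iv,iz,jk,jl,jt,jz,kl,kq,kt,kv,kz,lt,lv,lz,qt,qv,qz,tv,tz,vz
∂2: piv[afi,afj,afq,aik,aiq,akq,akt,akv,alt,alv,aqt,aqv,atv,fik,fil,fjk,fjt,fjz,fkl,fkt,fkv,flt,fqz,fvz,ikt,ikv,ikz,iqz,itz,jkl,jlz] rk=31  ker:fiq,flv,fqv,ftv,ikl,ikq,ilv,iqt,jkt,jkz,klt,klv,klz,kqt,kqz,ktv,ktz,ltv,qtv,qtz,qvz
∂3: piv[afiq,aikq,akqt,aktv,altv,aqtv,fikl,fklt,fklv,fktv,fltv,fqvz,ikqt,ikqz,iktz,iqtz,jklz] rk=17  ker:kltv,kqtz
rk∂_2=31

rank∂_2=31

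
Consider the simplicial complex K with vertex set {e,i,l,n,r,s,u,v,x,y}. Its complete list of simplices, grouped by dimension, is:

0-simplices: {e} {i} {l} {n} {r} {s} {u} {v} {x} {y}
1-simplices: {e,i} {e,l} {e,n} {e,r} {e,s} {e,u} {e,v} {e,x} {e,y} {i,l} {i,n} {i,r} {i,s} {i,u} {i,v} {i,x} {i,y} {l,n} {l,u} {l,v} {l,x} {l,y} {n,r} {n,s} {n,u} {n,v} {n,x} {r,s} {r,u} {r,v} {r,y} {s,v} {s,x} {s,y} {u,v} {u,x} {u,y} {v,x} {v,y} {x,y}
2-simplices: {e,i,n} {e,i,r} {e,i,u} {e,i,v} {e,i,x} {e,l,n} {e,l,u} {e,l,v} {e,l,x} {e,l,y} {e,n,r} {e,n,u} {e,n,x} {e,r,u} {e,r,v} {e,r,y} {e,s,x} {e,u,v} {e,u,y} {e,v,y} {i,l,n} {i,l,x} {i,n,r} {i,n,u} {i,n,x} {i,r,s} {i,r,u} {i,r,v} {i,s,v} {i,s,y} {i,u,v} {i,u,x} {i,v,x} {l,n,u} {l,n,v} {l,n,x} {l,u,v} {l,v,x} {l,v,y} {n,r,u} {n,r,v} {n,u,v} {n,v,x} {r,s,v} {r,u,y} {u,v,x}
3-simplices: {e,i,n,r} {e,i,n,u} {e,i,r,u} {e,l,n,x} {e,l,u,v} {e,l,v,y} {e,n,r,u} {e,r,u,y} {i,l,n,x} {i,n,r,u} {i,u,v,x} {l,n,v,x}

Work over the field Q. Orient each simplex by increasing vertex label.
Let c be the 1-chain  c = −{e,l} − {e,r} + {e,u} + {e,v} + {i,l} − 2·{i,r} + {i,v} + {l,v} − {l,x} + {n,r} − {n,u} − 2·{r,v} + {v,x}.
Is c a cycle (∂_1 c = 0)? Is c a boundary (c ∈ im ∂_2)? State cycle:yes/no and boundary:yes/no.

n_0=10 n_1=40 n_2=46 n_3=12  [Q]
∂1: piv[ei,el,en,er,es,eu,ev,ex,ey] rk=9  ker:il,in,ir,is,iu,iv,ix,iy,ln,lu,lv,lx,ly,nr,ns,nu,nv,nx,rs,ru,rv,ry,sv,sx,sy,uv,ux,uy,vx,vy,xy
∂2: piv[ein,eir,eiu,eiv,eix,eln,elu,elv,elx,ely,enr,enu,enx,eru,erv,ery,esx,euv,euy,evy,iln,irs,isv,isy,iux,ivx,lnv] rk=27  ker:ilx,inr,inu,inx,iru,irv,iuv,lnu,lnx,luv,lvx,lvy,nru,nrv,nuv,nvx,rsv,ruy,uvx
∂3: piv[einr,einu,eiru,elnx,eluv,elvy,enru,eruy,ilnx,iuvx,lnvx] rk=11  ker:inru
∂1c = 0
c vs im∂2: reduces to 0 ⇒ boundary

cycle:yes boundary:yes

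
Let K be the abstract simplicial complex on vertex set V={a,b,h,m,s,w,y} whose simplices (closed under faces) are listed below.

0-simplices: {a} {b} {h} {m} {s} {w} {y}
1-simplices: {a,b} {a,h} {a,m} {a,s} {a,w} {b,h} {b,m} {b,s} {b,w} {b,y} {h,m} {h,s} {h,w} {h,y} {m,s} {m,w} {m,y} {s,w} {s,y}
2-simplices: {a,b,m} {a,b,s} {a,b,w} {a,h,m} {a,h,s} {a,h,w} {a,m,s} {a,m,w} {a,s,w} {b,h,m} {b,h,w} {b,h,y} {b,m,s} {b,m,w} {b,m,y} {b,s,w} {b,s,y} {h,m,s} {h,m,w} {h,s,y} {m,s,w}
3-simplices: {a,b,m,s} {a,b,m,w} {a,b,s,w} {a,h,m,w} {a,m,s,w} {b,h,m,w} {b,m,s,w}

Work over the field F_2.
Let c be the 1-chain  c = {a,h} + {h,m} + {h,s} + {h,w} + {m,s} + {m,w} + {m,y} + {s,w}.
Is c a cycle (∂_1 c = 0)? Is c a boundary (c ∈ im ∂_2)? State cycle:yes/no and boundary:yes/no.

n_0=7 n_1=19 n_2=21 n_3=7  [Z2]
∂1: piv[ab,ah,am,as,aw,by] rk=6  ker:bh,bm,bs,bw,hm,hs,hw,hy,ms,mw,my,sw,sy
∂2: piv[abm,abs,abw,ahm,ahs,ahw,ams,amw,asw,bhm,bhy,bmy,bsy] rk=13  ker:bhw,bms,bmw,bsw,hms,hmw,hsy,msw
∂3: piv[abms,abmw,absw,ahmw,amsw,bhmw] rk=6  ker:bmsw
∂1c = {a} + {s} + {w} + {y}

cycle:no boundary:no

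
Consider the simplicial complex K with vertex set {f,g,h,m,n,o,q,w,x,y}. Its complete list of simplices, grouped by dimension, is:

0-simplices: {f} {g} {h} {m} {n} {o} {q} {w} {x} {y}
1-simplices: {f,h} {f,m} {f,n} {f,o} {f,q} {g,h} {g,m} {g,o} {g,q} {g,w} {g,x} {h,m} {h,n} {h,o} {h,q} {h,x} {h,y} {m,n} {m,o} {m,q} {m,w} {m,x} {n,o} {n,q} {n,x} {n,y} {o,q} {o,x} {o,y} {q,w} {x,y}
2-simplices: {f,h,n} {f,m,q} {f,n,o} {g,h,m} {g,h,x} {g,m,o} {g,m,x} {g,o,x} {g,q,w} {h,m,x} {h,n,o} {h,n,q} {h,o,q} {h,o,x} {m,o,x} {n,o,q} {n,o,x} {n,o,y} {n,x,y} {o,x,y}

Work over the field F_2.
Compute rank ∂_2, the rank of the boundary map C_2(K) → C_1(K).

n_0=10 n_1=31 n_2=20  [Z2]
∂1: piv[fh,fm,fn,fo,fq,gh,gw,gx,hy] rk=9  ker:gm,go,gq,hm,hn,ho,hq,hx,mn,mo,mq,mw,mx,no,nq,nx,ny,oq,ox,oy,qw,xy
∂2: piv[fhn,fmq,fno,ghm,ghx,gmo,gmx,gox,gqw,hno,hnq,hoq,hox,nox,noy,nxy] rk=16  ker:hmx,mox,noq,oxy
rk∂_2=16

rank∂_2=16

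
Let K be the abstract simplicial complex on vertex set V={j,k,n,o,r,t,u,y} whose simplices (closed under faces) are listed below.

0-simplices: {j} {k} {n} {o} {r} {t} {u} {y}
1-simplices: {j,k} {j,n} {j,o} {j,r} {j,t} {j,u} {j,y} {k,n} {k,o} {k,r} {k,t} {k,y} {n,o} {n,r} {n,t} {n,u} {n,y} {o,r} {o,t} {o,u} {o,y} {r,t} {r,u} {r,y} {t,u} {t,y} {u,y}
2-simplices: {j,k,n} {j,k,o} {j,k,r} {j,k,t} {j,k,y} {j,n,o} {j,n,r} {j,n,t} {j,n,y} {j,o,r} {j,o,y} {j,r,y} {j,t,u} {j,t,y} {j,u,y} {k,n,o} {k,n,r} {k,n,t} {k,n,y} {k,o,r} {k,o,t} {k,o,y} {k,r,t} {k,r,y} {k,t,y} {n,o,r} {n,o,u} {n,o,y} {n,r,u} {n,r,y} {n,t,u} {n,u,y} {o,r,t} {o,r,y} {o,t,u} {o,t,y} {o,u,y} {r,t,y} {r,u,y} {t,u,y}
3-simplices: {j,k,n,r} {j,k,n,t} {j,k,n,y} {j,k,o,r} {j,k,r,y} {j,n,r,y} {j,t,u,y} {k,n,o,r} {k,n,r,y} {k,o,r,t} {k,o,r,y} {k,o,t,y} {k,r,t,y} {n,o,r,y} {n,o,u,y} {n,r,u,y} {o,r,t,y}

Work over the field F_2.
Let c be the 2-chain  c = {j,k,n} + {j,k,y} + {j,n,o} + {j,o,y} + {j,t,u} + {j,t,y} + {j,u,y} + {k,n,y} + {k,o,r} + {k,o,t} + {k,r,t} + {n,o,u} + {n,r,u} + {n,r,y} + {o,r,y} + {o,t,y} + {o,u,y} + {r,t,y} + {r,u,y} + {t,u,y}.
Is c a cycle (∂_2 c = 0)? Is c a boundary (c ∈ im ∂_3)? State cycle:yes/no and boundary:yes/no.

cycle:yes boundary:no

n_0=8 n_1=27 n_2=40 n_3=17  [Z2]
∂1: piv[jk,jn,jo,jr,jt,ju,jy] rk=7  ker:kn,ko,kr,kt,ky,no,nr,nt,nu,ny,or,ot,ou,oy,rt,ru,ry,tu,ty,uy
∂2: piv[jkn,jko,jkr,jkt,jky,jno,jnr,jnt,jny,jor,joy,jry,jtu,jty,juy,kot,krt,nou,nru,ntu] rk=20  ker:kno,knr,knt,kny,kor,koy,kry,kty,nor,noy,nry,nuy,ort,ory,otu,oty,ouy,rty,ruy,tuy
∂3: piv[jknr,jknt,jkny,jkor,jkry,jnry,jtuy,knor,kort,kory,koty,krty,nory,nouy,nruy] rk=15  ker:knry,orty
∂2c = 0
c vs im∂3: residual ≠ 0 ⇒ not boundary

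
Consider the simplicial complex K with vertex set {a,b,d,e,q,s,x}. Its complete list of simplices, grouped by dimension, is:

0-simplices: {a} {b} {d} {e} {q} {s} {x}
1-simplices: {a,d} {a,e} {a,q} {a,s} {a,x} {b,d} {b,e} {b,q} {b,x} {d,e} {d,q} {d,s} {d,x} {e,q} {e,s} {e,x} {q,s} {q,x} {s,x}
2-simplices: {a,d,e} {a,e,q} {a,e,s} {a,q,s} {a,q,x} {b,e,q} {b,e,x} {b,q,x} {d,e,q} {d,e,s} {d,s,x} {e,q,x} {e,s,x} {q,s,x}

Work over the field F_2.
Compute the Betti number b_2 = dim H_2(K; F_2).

b_2=2

n_0=7 n_1=19 n_2=14  [Z2]
∂1: piv[ad,ae,aq,as,ax,bd] rk=6  ker:be,bq,bx,de,dq,ds,dx,eq,es,ex,qs,qx,sx
∂2: piv[ade,aeq,aes,aqs,aqx,beq,bex,bqx,deq,des,dsx,esx] rk=12  ker:eqx,qsx
b_2=(14−12)−0=2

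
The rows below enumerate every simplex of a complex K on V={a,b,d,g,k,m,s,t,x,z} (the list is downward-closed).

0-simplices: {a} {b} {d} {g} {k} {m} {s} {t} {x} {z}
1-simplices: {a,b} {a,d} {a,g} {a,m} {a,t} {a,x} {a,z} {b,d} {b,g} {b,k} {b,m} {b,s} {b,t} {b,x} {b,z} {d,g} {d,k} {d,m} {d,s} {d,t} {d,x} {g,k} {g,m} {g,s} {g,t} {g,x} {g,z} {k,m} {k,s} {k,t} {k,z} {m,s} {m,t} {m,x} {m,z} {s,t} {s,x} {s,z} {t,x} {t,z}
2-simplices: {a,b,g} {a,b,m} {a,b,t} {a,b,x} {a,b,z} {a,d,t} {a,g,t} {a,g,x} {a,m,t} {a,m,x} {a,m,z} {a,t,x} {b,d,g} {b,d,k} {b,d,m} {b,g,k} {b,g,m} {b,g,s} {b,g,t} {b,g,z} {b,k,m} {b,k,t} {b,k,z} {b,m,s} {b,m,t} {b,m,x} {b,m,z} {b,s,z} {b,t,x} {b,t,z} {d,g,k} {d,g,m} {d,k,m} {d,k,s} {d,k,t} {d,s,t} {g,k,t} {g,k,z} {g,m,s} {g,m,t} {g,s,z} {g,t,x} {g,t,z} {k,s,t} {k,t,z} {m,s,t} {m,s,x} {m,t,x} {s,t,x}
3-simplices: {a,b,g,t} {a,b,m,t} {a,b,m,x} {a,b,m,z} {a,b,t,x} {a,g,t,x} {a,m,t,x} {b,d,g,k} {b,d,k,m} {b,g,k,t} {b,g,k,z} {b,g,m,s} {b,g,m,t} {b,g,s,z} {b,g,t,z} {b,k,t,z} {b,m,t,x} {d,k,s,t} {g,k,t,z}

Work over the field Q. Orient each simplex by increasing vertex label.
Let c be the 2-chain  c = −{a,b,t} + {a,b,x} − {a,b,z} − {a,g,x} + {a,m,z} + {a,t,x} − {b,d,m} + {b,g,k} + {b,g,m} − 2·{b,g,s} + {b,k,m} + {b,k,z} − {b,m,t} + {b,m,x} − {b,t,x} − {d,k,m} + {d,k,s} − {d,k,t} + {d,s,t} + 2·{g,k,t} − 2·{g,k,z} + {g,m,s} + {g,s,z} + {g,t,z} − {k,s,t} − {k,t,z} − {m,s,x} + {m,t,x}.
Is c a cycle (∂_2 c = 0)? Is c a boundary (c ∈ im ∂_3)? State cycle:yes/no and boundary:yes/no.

cycle:no boundary:no

n_0=10 n_1=40 n_2=49 n_3=19  [Q]
∂1: piv[ab,ad,ag,am,at,ax,az,bk,bs] rk=9  ker:bd,bg,bm,bt,bx,bz,dg,dk,dm,ds,dt,dx,gk,gm,gs,gt,gx,gz,km,ks,kt,kz,ms,mt,mx,mz,st,sx,sz,tx,tz
∂2: piv[abg,abm,abt,abx,abz,adt,agt,agx,amt,amx,amz,atx,bdg,bdk,bdm,bgk,bgm,bgs,bgz,bkm,bkt,bkz,bms,bsz,btz,dks,dkt,dst,mst,msx] rk=30  ker:bgt,bmt,bmx,bmz,btx,dgk,dgm,dkm,gkt,gkz,gms,gmt,gsz,gtx,gtz,kst,ktz,mtx,stx
∂3: piv[abgt,abmt,abmx,abmz,abtx,agtx,amtx,bdgk,bdkm,bgkt,bgkz,bgms,bgmt,bgsz,bgtz,bktz,dkst] rk=17  ker:bmtx,gktz
∂2c = −{a,b} − {a,g} + {a,m} + 2·{a,t} − {a,x} − {b,d} + {b,k} − {b,m} + 2·{b,s} − {b,t} + {b,x} − 2·{b,z} − {d,k} + {g,k} + 2·{g,m} − 2·{g,s} − {g,t} − {g,x} + {k,t} + {m,x} + {m,z} − {s,x} + {s,z} + {t,x}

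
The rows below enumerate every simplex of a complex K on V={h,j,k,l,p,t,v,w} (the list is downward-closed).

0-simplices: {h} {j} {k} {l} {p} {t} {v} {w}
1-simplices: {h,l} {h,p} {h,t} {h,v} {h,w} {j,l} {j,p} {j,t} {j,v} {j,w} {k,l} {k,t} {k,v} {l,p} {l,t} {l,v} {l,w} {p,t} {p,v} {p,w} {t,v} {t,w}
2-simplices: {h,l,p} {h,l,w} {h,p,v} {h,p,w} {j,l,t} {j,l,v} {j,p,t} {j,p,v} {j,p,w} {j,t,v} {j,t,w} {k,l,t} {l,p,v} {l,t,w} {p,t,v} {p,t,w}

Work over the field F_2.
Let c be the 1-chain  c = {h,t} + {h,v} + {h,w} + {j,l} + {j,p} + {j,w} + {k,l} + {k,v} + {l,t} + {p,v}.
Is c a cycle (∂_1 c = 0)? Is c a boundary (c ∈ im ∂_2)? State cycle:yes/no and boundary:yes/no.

n_0=8 n_1=22 n_2=16  [Z2]
∂1: piv[hl,hp,ht,hv,hw,jl,kl] rk=7  ker:jp,jt,jv,jw,kt,kv,lp,lt,lv,lw,pt,pv,pw,tv,tw
∂2: piv[hlp,hlw,hpv,hpw,jlt,jlv,jpt,jpv,jpw,jtv,jtw,klt,lpv] rk=13  ker:ltw,ptv,ptw
∂1c = {h} + {j} + {l} + {v}

cycle:no boundary:no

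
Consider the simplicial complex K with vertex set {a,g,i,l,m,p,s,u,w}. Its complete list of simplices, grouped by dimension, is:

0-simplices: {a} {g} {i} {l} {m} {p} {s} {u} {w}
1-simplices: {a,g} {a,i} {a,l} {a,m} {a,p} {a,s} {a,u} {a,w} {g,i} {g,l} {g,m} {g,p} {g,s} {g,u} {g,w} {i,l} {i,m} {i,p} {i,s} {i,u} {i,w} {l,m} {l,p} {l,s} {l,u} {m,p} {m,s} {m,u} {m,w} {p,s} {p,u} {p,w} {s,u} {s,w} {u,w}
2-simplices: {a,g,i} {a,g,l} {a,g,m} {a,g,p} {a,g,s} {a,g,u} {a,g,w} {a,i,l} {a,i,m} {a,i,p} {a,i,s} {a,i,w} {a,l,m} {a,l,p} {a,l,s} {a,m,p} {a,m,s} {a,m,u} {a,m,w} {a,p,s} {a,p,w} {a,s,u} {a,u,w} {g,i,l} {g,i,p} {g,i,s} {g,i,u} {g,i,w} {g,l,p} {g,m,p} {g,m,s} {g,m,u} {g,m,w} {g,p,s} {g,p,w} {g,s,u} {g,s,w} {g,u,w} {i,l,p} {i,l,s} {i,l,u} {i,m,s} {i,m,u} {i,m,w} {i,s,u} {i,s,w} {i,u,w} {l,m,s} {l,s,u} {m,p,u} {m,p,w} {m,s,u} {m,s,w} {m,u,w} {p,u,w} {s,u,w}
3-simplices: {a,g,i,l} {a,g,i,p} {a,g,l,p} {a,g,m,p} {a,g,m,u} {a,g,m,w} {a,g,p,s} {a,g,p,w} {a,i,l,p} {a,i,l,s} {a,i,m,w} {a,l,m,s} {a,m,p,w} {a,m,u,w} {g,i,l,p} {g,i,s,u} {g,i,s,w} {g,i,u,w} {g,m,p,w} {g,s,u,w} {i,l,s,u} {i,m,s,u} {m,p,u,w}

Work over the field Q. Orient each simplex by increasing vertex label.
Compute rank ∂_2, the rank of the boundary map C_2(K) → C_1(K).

n_0=9 n_1=35 n_2=56 n_3=23  [Q]
∂1: piv[ag,ai,al,am,ap,as,au,aw] rk=8  ker:gi,gl,gm,gp,gs,gu,gw,il,im,ip,is,iu,iw,lm,lp,ls,lu,mp,ms,mu,mw,ps,pu,pw,su,sw,uw
∂2: piv[agi,agl,agm,agp,ags,agu,agw,ail,aim,aip,ais,aiw,alm,alp,als,amp,ams,amu,amw,aps,apw,asu,auw,giu,gsw,ilu,mpu] rk=27  ker:gil,gip,gis,giw,glp,gmp,gms,gmu,gmw,gps,gpw,gsu,guw,ilp,ils,ims,imu,imw,isu,isw,iuw,lms,lsu,mpw,msu,msw,muw,puw,suw
∂3: piv[agil,agip,aglp,agmp,agmu,agmw,agps,agpw,ailp,ails,aimw,alms,ampw,amuw,gisu,gisw,giuw,gsuw,ilsu,imsu,mpuw] rk=21  ker:gilp,gmpw
rk∂_2=27

rank∂_2=27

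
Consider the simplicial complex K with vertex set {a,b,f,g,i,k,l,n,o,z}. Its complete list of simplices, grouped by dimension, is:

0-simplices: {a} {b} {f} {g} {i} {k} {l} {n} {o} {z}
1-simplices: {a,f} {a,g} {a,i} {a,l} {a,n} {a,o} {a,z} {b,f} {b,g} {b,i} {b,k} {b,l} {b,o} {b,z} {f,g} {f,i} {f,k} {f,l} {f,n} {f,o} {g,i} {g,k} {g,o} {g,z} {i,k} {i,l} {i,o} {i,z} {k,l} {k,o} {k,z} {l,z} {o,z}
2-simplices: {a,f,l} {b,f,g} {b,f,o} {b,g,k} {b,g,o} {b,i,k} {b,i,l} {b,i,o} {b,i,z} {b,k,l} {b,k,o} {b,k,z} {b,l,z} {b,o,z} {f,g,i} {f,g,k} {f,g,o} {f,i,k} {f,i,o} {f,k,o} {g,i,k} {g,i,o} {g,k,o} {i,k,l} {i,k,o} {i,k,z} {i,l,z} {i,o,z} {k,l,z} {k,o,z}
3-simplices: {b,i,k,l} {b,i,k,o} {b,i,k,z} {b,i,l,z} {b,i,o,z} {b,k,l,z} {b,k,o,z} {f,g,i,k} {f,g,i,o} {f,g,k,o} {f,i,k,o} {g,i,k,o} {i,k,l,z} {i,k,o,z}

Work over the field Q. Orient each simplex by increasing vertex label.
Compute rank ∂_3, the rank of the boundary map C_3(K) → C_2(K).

n_0=10 n_1=33 n_2=30 n_3=14  [Q]
∂1: piv[af,ag,ai,al,an,ao,az,bf,bk] rk=9  ker:bg,bi,bl,bo,bz,fg,fi,fk,fl,fn,fo,gi,gk,go,gz,ik,il,io,iz,kl,ko,kz,lz,oz
∂2: piv[afl,bfg,bfo,bgk,bgo,bik,bil,bio,biz,bkl,bko,bkz,blz,boz,fgi,fgk,fik] rk=17  ker:fgo,fio,fko,gik,gio,gko,ikl,iko,ikz,ilz,ioz,klz,koz
∂3: piv[bikl,biko,bikz,bilz,bioz,bklz,bkoz,fgik,fgio,fgko,fiko] rk=11  ker:giko,iklz,ikoz
rk∂_3=11

rank∂_3=11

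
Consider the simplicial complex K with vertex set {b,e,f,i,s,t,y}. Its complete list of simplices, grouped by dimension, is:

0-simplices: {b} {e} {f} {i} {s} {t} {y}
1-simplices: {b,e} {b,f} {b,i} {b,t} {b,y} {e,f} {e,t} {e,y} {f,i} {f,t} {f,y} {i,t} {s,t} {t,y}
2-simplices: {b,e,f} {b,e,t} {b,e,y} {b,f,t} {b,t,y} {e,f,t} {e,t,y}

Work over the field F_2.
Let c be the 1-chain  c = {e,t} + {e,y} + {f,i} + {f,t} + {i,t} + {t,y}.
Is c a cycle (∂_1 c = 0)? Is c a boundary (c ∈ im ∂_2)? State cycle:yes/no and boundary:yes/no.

n_0=7 n_1=14 n_2=7  [Z2]
∂1: piv[be,bf,bi,bt,by,st] rk=6  ker:ef,et,ey,fi,ft,fy,it,ty
∂2: piv[bef,bet,bey,bft,bty] rk=5  ker:eft,ety
∂1c = 0
c vs im∂2: residual ≠ 0 ⇒ not boundary

cycle:yes boundary:no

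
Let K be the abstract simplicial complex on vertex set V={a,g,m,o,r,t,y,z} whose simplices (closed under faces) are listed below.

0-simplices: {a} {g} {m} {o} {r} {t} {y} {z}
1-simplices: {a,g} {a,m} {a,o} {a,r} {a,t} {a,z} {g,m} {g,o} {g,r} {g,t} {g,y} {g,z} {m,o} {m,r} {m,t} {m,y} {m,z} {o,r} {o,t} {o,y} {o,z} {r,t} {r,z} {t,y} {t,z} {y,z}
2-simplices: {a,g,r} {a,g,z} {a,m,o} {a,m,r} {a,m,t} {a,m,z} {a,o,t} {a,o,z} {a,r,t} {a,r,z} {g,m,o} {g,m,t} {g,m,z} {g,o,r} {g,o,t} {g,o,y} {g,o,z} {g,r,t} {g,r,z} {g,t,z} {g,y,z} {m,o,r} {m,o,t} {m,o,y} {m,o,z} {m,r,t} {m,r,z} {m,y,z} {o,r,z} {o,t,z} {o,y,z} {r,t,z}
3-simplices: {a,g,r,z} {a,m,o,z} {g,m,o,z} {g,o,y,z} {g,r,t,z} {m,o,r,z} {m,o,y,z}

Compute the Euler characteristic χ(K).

n_0=8 n_1=26 n_2=32 n_3=7
χ=+8−26+32−7=7

χ(K)=7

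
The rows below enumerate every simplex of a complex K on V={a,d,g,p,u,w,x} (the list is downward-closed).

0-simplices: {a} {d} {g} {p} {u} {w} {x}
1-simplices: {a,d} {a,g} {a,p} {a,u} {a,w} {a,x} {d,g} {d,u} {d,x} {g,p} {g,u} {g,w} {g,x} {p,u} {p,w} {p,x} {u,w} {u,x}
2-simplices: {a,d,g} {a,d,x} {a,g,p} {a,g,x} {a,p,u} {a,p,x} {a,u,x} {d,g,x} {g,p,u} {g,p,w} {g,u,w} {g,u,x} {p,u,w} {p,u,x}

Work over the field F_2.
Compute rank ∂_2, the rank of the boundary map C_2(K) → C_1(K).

n_0=7 n_1=18 n_2=14  [Z2]
∂1: piv[ad,ag,ap,au,aw,ax] rk=6  ker:dg,du,dx,gp,gu,gw,gx,pu,pw,px,uw,ux
∂2: piv[adg,adx,agp,agx,apu,apx,aux,gpu,gpw,guw] rk=10  ker:dgx,gux,puw,pux
rk∂_2=10

rank∂_2=10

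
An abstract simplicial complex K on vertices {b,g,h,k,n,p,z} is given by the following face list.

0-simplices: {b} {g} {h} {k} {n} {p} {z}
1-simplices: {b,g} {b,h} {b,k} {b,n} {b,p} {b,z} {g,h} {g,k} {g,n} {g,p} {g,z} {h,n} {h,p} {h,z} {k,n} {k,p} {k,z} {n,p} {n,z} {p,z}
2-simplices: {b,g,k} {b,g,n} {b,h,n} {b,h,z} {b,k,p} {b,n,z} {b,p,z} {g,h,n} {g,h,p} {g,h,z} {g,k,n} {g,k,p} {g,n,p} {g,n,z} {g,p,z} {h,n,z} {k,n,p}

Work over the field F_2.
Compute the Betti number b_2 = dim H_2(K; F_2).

n_0=7 n_1=20 n_2=17  [Z2]
∂1: piv[bg,bh,bk,bn,bp,bz] rk=6  ker:gh,gk,gn,gp,gz,hn,hp,hz,kn,kp,kz,np,nz,pz
∂2: piv[bgk,bgn,bhn,bhz,bkp,bnz,bpz,ghn,ghp,ghz,gkn,gkp,gnp] rk=13  ker:gnz,gpz,hnz,knp
b_2=(17−13)−0=4

b_2=4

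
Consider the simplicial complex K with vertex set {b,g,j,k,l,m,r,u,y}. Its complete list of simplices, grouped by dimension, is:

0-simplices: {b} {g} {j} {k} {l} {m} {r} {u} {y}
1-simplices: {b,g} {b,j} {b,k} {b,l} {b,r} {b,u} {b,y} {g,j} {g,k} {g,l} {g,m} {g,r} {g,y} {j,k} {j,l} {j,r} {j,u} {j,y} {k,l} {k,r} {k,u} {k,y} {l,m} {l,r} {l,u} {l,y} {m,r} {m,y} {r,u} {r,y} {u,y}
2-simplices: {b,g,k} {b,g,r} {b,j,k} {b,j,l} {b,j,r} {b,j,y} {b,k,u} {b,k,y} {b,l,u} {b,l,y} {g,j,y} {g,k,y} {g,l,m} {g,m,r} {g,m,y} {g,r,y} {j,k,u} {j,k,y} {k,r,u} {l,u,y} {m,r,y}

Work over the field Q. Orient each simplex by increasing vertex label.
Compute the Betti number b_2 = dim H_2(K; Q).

b_2=2

n_0=9 n_1=31 n_2=21  [Q]
∂1: piv[bg,bj,bk,bl,br,bu,by,gm] rk=8  ker:gj,gk,gl,gr,gy,jk,jl,jr,ju,jy,kl,kr,ku,ky,lm,lr,lu,ly,mr,my,ru,ry,uy
∂2: piv[bgk,bgr,bjk,bjl,bjr,bjy,bku,bky,blu,bly,gjy,gky,glm,gmr,gmy,gry,jku,kru,luy] rk=19  ker:jky,mry
b_2=(21−19)−0=2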